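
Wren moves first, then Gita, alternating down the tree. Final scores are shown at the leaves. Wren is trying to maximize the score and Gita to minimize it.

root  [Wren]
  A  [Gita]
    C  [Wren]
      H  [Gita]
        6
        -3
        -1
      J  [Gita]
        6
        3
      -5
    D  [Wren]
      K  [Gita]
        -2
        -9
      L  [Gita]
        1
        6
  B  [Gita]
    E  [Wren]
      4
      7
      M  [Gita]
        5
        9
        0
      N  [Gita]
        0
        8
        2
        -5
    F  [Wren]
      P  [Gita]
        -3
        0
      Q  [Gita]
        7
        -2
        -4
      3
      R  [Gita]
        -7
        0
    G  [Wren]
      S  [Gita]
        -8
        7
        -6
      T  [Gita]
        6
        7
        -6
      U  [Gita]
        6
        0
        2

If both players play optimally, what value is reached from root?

1

H (Gita): min(6, -3, -1) = -3
J (Gita): min(6, 3) = 3
C (Wren): max(-3, 3, -5) = 3
K (Gita): min(-2, -9) = -9
L (Gita): min(1, 6) = 1
D (Wren): max(-9, 1) = 1
A (Gita): min(3, 1) = 1
M (Gita): min(5, 9, 0) = 0
N (Gita): min(0, 8, 2, -5) = -5
E (Wren): max(4, 7, 0, -5) = 7
P (Gita): min(-3, 0) = -3
Q (Gita): min(7, -2, -4) = -4
R (Gita): min(-7, 0) = -7
F (Wren): max(-3, -4, 3, -7) = 3
S (Gita): min(-8, 7, -6) = -8
T (Gita): min(6, 7, -6) = -6
U (Gita): min(6, 0, 2) = 0
G (Wren): max(-8, -6, 0) = 0
B (Gita): min(7, 3, 0) = 0
root (Wren): max(1, 0) = 1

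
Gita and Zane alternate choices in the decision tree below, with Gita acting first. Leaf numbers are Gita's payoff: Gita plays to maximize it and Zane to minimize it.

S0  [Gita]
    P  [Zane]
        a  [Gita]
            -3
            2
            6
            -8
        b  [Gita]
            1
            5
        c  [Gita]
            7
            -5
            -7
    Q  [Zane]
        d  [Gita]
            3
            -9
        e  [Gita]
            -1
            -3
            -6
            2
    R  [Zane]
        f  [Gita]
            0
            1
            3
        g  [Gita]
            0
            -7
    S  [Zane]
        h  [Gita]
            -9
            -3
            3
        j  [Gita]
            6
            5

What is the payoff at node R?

0

f (Gita): max(0, 1, 3) = 3
g (Gita): max(0, -7) = 0
R (Zane): min(3, 0) = 0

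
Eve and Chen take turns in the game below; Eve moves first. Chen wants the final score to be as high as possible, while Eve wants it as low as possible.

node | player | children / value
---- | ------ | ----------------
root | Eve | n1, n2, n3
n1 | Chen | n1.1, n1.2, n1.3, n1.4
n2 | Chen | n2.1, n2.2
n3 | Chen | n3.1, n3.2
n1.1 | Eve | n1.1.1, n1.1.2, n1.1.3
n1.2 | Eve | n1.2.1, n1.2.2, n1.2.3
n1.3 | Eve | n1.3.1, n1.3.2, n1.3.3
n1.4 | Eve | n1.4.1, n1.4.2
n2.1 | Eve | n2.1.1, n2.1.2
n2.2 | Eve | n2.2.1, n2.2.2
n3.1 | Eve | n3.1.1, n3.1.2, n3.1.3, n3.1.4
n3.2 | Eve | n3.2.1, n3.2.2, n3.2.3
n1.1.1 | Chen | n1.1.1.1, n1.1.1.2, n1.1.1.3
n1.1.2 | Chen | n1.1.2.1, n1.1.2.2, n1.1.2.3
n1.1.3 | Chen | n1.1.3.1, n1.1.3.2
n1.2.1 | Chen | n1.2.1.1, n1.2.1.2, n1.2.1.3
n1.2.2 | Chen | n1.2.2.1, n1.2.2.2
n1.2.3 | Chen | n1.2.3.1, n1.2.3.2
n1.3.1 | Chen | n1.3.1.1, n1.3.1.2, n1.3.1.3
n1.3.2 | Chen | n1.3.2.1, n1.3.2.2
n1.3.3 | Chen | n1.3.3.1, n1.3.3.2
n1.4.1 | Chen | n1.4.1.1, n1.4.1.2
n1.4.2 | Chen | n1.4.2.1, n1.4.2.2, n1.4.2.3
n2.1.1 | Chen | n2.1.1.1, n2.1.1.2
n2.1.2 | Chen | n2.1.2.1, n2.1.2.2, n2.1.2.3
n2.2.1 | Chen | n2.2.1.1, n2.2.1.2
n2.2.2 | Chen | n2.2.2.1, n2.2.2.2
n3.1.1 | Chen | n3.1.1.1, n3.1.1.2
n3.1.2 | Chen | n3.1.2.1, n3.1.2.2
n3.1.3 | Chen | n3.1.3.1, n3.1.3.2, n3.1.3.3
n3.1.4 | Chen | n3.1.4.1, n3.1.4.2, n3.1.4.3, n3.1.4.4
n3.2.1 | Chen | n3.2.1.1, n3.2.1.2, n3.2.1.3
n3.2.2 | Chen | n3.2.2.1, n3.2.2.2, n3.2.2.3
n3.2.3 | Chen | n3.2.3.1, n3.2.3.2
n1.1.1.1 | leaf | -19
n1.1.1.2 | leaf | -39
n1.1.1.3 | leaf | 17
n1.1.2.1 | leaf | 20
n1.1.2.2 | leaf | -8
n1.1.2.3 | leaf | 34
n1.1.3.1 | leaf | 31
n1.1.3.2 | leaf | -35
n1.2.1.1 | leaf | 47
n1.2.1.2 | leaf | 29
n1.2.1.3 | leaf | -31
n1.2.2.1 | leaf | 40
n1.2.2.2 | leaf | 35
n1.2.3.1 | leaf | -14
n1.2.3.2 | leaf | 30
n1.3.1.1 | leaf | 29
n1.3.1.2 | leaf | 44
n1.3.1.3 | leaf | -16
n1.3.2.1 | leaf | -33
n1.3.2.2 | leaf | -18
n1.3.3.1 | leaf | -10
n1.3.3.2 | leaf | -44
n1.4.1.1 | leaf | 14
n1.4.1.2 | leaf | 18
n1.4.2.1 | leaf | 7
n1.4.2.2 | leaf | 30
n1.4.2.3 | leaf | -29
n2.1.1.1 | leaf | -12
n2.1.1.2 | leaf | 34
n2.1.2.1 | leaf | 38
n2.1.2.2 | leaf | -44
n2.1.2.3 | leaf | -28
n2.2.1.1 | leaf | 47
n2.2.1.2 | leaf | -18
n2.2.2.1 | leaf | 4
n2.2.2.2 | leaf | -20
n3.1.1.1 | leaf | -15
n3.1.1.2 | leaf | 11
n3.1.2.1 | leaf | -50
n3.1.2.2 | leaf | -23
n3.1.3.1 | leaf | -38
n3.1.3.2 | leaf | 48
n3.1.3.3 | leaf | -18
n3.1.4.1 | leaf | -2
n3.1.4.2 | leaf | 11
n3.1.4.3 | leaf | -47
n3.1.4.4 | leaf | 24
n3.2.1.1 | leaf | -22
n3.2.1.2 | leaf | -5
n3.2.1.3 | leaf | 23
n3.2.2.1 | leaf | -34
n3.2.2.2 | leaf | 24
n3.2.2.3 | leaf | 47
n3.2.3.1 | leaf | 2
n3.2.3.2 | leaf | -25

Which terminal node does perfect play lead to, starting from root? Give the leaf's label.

n3.2.3.1

n1.1.1 (Chen): max(-19, -39, 17) = 17
n1.1.2 (Chen): max(20, -8, 34) = 34
n1.1.3 (Chen): max(31, -35) = 31
n1.1 (Eve): min(17, 34, 31) = 17
n1.2.1 (Chen): max(47, 29, -31) = 47
n1.2.2 (Chen): max(40, 35) = 40
n1.2.3 (Chen): max(-14, 30) = 30
n1.2 (Eve): min(47, 40, 30) = 30
n1.3.1 (Chen): max(29, 44, -16) = 44
n1.3.2 (Chen): max(-33, -18) = -18
n1.3.3 (Chen): max(-10, -44) = -10
n1.3 (Eve): min(44, -18, -10) = -18
n1.4.1 (Chen): max(14, 18) = 18
n1.4.2 (Chen): max(7, 30, -29) = 30
n1.4 (Eve): min(18, 30) = 18
n1 (Chen): max(17, 30, -18, 18) = 30
n2.1.1 (Chen): max(-12, 34) = 34
n2.1.2 (Chen): max(38, -44, -28) = 38
n2.1 (Eve): min(34, 38) = 34
n2.2.1 (Chen): max(47, -18) = 47
n2.2.2 (Chen): max(4, -20) = 4
n2.2 (Eve): min(47, 4) = 4
n2 (Chen): max(34, 4) = 34
n3.1.1 (Chen): max(-15, 11) = 11
n3.1.2 (Chen): max(-50, -23) = -23
n3.1.3 (Chen): max(-38, 48, -18) = 48
n3.1.4 (Chen): max(-2, 11, -47, 24) = 24
n3.1 (Eve): min(11, -23, 48, 24) = -23
n3.2.1 (Chen): max(-22, -5, 23) = 23
n3.2.2 (Chen): max(-34, 24, 47) = 47
n3.2.3 (Chen): max(2, -25) = 2
n3.2 (Eve): min(23, 47, 2) = 2
n3 (Chen): max(-23, 2) = 2
root (Eve): min(30, 34, 2) = 2
At root, Eve picks n3 (lowest: 2).
At n3, Chen picks n3.2 (highest: 2).
At n3.2, Eve picks n3.2.3 (lowest: 2).
At n3.2.3, Chen picks n3.2.3.1 (highest: 2).
Terminal value 2.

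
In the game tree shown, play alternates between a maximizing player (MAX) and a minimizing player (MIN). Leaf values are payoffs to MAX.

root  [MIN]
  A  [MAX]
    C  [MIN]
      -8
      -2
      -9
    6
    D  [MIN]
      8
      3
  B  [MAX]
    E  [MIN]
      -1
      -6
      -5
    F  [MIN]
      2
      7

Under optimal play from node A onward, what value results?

C (MIN): min(-8, -2, -9) = -9
D (MIN): min(8, 3) = 3
A (MAX): max(-9, 6, 3) = 6

6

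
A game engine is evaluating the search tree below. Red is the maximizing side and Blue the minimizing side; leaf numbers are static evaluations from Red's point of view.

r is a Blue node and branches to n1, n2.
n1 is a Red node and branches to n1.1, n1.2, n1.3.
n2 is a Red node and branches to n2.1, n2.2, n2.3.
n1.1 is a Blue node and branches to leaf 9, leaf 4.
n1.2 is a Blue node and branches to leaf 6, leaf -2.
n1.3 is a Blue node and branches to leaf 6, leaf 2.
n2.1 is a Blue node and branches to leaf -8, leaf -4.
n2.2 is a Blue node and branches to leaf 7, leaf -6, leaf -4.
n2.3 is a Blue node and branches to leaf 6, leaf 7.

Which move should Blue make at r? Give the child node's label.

n1

n1.1 (Blue): min(9, 4) = 4
n1.2 (Blue): min(6, -2) = -2
n1.3 (Blue): min(6, 2) = 2
n1 (Red): max(4, -2, 2) = 4
n2.1 (Blue): min(-8, -4) = -8
n2.2 (Blue): min(7, -6, -4) = -6
n2.3 (Blue): min(6, 7) = 6
n2 (Red): max(-8, -6, 6) = 6
r (Blue): min(4, 6) = 4
Blue at r wants the lowest of {n1=4, n2=6}, so chooses n1.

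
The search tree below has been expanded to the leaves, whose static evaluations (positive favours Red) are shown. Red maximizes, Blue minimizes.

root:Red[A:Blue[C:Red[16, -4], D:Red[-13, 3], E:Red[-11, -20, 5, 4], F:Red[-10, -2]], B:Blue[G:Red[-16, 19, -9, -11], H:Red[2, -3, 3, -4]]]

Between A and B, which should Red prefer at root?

C (Red): max(16, -4) = 16
D (Red): max(-13, 3) = 3
E (Red): max(-11, -20, 5, 4) = 5
F (Red): max(-10, -2) = -2
A (Blue): min(16, 3, 5, -2) = -2
G (Red): max(-16, 19, -9, -11) = 19
H (Red): max(2, -3, 3, -4) = 3
B (Blue): min(19, 3) = 3
Red prefers the higher value; A=-2, B=3. B is better since 3 > -2.

B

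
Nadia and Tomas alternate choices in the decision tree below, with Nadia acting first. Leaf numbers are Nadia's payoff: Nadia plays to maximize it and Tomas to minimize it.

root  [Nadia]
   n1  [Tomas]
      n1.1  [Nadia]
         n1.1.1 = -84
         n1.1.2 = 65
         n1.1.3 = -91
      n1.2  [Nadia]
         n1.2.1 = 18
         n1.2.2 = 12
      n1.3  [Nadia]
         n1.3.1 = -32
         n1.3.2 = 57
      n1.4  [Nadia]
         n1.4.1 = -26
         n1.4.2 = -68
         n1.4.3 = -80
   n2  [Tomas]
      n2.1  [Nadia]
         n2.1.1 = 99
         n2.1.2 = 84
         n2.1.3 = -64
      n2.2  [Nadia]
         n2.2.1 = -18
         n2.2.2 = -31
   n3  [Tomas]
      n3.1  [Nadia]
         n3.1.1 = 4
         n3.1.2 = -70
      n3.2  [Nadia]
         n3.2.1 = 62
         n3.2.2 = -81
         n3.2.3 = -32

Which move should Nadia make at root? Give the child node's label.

n3

n1.1 (Nadia): max(-84, 65, -91) = 65
n1.2 (Nadia): max(18, 12) = 18
n1.3 (Nadia): max(-32, 57) = 57
n1.4 (Nadia): max(-26, -68, -80) = -26
n1 (Tomas): min(65, 18, 57, -26) = -26
n2.1 (Nadia): max(99, 84, -64) = 99
n2.2 (Nadia): max(-18, -31) = -18
n2 (Tomas): min(99, -18) = -18
n3.1 (Nadia): max(4, -70) = 4
n3.2 (Nadia): max(62, -81, -32) = 62
n3 (Tomas): min(4, 62) = 4
root (Nadia): max(-26, -18, 4) = 4
Nadia at root wants the highest of {n1=-26, n2=-18, n3=4}, so chooses n3.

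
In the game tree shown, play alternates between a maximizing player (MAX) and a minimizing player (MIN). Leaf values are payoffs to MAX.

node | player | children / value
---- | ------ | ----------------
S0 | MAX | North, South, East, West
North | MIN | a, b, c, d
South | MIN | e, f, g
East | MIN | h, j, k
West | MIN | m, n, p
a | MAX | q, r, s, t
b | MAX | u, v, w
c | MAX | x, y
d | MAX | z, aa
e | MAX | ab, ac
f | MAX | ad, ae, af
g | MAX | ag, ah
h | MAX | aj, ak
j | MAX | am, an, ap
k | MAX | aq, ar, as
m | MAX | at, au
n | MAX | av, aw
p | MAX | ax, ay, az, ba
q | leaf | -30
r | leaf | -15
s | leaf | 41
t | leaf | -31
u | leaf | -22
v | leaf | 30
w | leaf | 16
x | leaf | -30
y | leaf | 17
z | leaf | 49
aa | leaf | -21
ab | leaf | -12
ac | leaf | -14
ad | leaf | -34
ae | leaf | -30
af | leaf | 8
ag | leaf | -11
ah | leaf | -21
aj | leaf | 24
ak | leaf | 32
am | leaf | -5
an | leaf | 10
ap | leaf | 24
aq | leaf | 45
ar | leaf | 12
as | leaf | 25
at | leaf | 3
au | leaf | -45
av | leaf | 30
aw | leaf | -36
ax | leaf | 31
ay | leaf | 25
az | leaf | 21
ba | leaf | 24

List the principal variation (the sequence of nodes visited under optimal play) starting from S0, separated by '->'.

a (MAX): max(-30, -15, 41, -31) = 41
b (MAX): max(-22, 30, 16) = 30
c (MAX): max(-30, 17) = 17
d (MAX): max(49, -21) = 49
North (MIN): min(41, 30, 17, 49) = 17
e (MAX): max(-12, -14) = -12
f (MAX): max(-34, -30, 8) = 8
g (MAX): max(-11, -21) = -11
South (MIN): min(-12, 8, -11) = -12
h (MAX): max(24, 32) = 32
j (MAX): max(-5, 10, 24) = 24
k (MAX): max(45, 12, 25) = 45
East (MIN): min(32, 24, 45) = 24
m (MAX): max(3, -45) = 3
n (MAX): max(30, -36) = 30
p (MAX): max(31, 25, 21, 24) = 31
West (MIN): min(3, 30, 31) = 3
S0 (MAX): max(17, -12, 24, 3) = 24
At S0, MAX picks East (highest: 24).
At East, MIN picks j (lowest: 24).
At j, MAX picks ap (highest: 24).
Terminal value 24.

S0 -> East -> j -> ap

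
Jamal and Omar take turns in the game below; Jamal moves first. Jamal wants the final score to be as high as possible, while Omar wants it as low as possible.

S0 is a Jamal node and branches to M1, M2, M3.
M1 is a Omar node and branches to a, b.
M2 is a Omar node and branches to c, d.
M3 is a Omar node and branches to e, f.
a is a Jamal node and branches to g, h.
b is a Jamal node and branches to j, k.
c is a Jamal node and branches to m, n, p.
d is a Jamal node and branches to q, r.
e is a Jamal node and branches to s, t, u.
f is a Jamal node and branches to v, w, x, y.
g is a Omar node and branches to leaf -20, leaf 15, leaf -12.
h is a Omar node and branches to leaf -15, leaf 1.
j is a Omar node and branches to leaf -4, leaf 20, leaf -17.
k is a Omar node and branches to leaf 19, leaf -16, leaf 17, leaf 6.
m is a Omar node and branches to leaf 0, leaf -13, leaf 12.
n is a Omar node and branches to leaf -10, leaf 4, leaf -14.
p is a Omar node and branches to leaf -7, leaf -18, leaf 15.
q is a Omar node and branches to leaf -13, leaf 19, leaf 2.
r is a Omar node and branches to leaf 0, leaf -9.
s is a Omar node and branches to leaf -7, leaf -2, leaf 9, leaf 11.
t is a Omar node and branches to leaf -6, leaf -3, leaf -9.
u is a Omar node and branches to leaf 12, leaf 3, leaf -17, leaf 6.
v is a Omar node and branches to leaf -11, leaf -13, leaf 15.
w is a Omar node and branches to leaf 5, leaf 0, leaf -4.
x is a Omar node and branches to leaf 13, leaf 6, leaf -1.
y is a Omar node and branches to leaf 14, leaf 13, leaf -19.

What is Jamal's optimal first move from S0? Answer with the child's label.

M3

g (Omar): min(-20, 15, -12) = -20
h (Omar): min(-15, 1) = -15
a (Jamal): max(-20, -15) = -15
j (Omar): min(-4, 20, -17) = -17
k (Omar): min(19, -16, 17, 6) = -16
b (Jamal): max(-17, -16) = -16
M1 (Omar): min(-15, -16) = -16
m (Omar): min(0, -13, 12) = -13
n (Omar): min(-10, 4, -14) = -14
p (Omar): min(-7, -18, 15) = -18
c (Jamal): max(-13, -14, -18) = -13
q (Omar): min(-13, 19, 2) = -13
r (Omar): min(0, -9) = -9
d (Jamal): max(-13, -9) = -9
M2 (Omar): min(-13, -9) = -13
s (Omar): min(-7, -2, 9, 11) = -7
t (Omar): min(-6, -3, -9) = -9
u (Omar): min(12, 3, -17, 6) = -17
e (Jamal): max(-7, -9, -17) = -7
v (Omar): min(-11, -13, 15) = -13
w (Omar): min(5, 0, -4) = -4
x (Omar): min(13, 6, -1) = -1
y (Omar): min(14, 13, -19) = -19
f (Jamal): max(-13, -4, -1, -19) = -1
M3 (Omar): min(-7, -1) = -7
S0 (Jamal): max(-16, -13, -7) = -7
Jamal at S0 wants the highest of {M1=-16, M2=-13, M3=-7}, so chooses M3.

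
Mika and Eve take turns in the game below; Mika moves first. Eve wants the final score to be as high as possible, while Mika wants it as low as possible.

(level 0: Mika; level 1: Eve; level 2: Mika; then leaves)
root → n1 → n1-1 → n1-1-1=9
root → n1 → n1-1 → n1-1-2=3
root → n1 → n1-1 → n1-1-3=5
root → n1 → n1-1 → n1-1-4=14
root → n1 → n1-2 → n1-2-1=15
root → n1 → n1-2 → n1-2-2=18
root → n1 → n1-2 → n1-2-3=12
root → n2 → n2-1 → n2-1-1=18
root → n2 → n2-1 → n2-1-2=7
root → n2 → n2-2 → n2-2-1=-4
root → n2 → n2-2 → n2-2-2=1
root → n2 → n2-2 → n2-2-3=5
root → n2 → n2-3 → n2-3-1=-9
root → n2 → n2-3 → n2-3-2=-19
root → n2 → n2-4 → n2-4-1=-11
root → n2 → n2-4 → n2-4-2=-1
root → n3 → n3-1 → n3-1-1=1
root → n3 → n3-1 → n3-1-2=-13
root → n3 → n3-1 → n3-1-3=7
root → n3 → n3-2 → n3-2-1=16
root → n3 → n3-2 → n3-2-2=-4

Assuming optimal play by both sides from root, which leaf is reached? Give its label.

n1-1 (Mika): min(9, 3, 5, 14) = 3
n1-2 (Mika): min(15, 18, 12) = 12
n1 (Eve): max(3, 12) = 12
n2-1 (Mika): min(18, 7) = 7
n2-2 (Mika): min(-4, 1, 5) = -4
n2-3 (Mika): min(-9, -19) = -19
n2-4 (Mika): min(-11, -1) = -11
n2 (Eve): max(7, -4, -19, -11) = 7
n3-1 (Mika): min(1, -13, 7) = -13
n3-2 (Mika): min(16, -4) = -4
n3 (Eve): max(-13, -4) = -4
root (Mika): min(12, 7, -4) = -4
At root, Mika picks n3 (lowest: -4).
At n3, Eve picks n3-2 (highest: -4).
At n3-2, Mika picks n3-2-2 (lowest: -4).
Terminal value -4.

n3-2-2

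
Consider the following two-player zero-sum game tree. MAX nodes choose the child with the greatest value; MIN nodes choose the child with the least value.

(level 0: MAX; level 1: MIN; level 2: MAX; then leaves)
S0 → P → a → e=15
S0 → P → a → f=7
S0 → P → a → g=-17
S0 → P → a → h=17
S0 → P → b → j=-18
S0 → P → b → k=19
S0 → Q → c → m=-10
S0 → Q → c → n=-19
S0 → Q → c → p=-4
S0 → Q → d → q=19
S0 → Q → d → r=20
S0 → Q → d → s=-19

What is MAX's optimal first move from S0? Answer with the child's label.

a (MAX): max(15, 7, -17, 17) = 17
b (MAX): max(-18, 19) = 19
P (MIN): min(17, 19) = 17
c (MAX): max(-10, -19, -4) = -4
d (MAX): max(19, 20, -19) = 20
Q (MIN): min(-4, 20) = -4
S0 (MAX): max(17, -4) = 17
MAX at S0 wants the highest of {P=17, Q=-4}, so chooses P.

P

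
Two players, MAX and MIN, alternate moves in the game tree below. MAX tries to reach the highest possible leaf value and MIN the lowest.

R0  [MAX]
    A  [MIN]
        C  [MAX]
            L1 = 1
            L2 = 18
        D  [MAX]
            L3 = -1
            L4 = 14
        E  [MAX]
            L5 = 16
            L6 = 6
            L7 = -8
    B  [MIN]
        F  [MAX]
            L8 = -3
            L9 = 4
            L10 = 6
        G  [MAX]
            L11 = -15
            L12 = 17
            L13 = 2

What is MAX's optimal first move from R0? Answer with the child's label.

C (MAX): max(1, 18) = 18
D (MAX): max(-1, 14) = 14
E (MAX): max(16, 6, -8) = 16
A (MIN): min(18, 14, 16) = 14
F (MAX): max(-3, 4, 6) = 6
G (MAX): max(-15, 17, 2) = 17
B (MIN): min(6, 17) = 6
R0 (MAX): max(14, 6) = 14
MAX at R0 wants the highest of {A=14, B=6}, so chooses A.

A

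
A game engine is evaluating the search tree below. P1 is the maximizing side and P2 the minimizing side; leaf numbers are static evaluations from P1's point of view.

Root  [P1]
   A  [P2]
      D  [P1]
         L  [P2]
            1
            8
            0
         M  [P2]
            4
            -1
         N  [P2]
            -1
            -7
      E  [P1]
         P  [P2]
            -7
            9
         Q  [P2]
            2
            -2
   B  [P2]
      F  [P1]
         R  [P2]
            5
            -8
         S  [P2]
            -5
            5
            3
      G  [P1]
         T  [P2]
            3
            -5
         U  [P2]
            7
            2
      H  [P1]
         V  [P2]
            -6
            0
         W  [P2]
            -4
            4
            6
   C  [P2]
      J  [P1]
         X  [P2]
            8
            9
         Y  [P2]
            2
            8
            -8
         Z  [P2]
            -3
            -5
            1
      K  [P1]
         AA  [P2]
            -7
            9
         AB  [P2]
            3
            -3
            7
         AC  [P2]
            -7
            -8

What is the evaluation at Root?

L (P2): min(1, 8, 0) = 0
M (P2): min(4, -1) = -1
N (P2): min(-1, -7) = -7
D (P1): max(0, -1, -7) = 0
P (P2): min(-7, 9) = -7
Q (P2): min(2, -2) = -2
E (P1): max(-7, -2) = -2
A (P2): min(0, -2) = -2
R (P2): min(5, -8) = -8
S (P2): min(-5, 5, 3) = -5
F (P1): max(-8, -5) = -5
T (P2): min(3, -5) = -5
U (P2): min(7, 2) = 2
G (P1): max(-5, 2) = 2
V (P2): min(-6, 0) = -6
W (P2): min(-4, 4, 6) = -4
H (P1): max(-6, -4) = -4
B (P2): min(-5, 2, -4) = -5
X (P2): min(8, 9) = 8
Y (P2): min(2, 8, -8) = -8
Z (P2): min(-3, -5, 1) = -5
J (P1): max(8, -8, -5) = 8
AA (P2): min(-7, 9) = -7
AB (P2): min(3, -3, 7) = -3
AC (P2): min(-7, -8) = -8
K (P1): max(-7, -3, -8) = -3
C (P2): min(8, -3) = -3
Root (P1): max(-2, -5, -3) = -2

-2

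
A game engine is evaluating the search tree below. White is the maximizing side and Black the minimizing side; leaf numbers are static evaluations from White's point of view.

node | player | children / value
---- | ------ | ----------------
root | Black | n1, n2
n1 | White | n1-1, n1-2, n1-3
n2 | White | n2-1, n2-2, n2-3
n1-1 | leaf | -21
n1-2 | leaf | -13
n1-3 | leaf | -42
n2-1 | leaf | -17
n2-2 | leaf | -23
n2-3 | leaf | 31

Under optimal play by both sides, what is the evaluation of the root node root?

-13

n1 (White): max(-21, -13, -42) = -13
n2 (White): max(-17, -23, 31) = 31
root (Black): min(-13, 31) = -13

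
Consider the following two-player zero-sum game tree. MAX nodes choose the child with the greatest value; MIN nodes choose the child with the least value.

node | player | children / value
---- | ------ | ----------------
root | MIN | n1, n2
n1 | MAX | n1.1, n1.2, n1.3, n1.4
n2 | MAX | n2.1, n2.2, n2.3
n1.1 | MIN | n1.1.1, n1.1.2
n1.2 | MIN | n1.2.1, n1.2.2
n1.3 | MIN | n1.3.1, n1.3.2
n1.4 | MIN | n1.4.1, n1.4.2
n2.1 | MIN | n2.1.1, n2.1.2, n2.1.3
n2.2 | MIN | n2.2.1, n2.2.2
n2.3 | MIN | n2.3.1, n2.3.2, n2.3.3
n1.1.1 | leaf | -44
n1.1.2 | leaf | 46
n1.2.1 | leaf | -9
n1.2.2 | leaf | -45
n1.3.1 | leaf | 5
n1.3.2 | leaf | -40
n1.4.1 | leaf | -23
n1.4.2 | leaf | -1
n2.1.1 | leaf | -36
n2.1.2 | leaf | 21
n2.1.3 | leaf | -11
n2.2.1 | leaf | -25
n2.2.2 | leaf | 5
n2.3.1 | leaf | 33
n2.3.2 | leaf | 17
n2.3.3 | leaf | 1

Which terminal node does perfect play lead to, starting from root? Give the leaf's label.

n1.1 (MIN): min(-44, 46) = -44
n1.2 (MIN): min(-9, -45) = -45
n1.3 (MIN): min(5, -40) = -40
n1.4 (MIN): min(-23, -1) = -23
n1 (MAX): max(-44, -45, -40, -23) = -23
n2.1 (MIN): min(-36, 21, -11) = -36
n2.2 (MIN): min(-25, 5) = -25
n2.3 (MIN): min(33, 17, 1) = 1
n2 (MAX): max(-36, -25, 1) = 1
root (MIN): min(-23, 1) = -23
At root, MIN picks n1 (lowest: -23).
At n1, MAX picks n1.4 (highest: -23).
At n1.4, MIN picks n1.4.1 (lowest: -23).
Terminal value -23.

n1.4.1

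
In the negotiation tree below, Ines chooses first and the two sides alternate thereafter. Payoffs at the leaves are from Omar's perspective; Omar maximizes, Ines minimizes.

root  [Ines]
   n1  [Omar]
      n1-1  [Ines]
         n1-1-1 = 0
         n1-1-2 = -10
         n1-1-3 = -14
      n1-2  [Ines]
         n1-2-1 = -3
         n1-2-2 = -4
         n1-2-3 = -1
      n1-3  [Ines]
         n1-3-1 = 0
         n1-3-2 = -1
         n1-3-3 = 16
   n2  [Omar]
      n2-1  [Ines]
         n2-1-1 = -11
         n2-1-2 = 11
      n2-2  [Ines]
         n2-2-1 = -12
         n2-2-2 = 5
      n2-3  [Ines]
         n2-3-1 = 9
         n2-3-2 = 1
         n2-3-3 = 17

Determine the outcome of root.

n1-1 (Ines): min(0, -10, -14) = -14
n1-2 (Ines): min(-3, -4, -1) = -4
n1-3 (Ines): min(0, -1, 16) = -1
n1 (Omar): max(-14, -4, -1) = -1
n2-1 (Ines): min(-11, 11) = -11
n2-2 (Ines): min(-12, 5) = -12
n2-3 (Ines): min(9, 1, 17) = 1
n2 (Omar): max(-11, -12, 1) = 1
root (Ines): min(-1, 1) = -1

-1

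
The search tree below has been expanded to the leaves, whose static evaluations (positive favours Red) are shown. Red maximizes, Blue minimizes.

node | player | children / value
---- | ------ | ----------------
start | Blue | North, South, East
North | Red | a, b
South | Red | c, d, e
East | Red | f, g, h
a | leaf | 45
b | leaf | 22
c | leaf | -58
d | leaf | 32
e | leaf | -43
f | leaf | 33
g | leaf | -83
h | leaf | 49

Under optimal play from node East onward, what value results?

East (Red): max(33, -83, 49) = 49

49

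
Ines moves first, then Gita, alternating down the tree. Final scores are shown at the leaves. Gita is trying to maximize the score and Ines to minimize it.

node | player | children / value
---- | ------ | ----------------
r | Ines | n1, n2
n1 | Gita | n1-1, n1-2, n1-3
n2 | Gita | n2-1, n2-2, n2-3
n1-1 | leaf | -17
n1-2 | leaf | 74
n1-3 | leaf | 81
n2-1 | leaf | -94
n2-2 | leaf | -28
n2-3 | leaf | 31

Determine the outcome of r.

31

n1 (Gita): max(-17, 74, 81) = 81
n2 (Gita): max(-94, -28, 31) = 31
r (Ines): min(81, 31) = 31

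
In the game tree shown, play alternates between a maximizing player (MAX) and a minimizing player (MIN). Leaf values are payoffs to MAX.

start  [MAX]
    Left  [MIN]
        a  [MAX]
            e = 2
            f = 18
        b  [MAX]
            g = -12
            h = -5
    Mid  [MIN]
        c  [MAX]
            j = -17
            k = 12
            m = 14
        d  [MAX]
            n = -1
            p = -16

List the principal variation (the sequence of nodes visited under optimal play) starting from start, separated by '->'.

start -> Mid -> d -> n

a (MAX): max(2, 18) = 18
b (MAX): max(-12, -5) = -5
Left (MIN): min(18, -5) = -5
c (MAX): max(-17, 12, 14) = 14
d (MAX): max(-1, -16) = -1
Mid (MIN): min(14, -1) = -1
start (MAX): max(-5, -1) = -1
At start, MAX picks Mid (highest: -1).
At Mid, MIN picks d (lowest: -1).
At d, MAX picks n (highest: -1).
Terminal value -1.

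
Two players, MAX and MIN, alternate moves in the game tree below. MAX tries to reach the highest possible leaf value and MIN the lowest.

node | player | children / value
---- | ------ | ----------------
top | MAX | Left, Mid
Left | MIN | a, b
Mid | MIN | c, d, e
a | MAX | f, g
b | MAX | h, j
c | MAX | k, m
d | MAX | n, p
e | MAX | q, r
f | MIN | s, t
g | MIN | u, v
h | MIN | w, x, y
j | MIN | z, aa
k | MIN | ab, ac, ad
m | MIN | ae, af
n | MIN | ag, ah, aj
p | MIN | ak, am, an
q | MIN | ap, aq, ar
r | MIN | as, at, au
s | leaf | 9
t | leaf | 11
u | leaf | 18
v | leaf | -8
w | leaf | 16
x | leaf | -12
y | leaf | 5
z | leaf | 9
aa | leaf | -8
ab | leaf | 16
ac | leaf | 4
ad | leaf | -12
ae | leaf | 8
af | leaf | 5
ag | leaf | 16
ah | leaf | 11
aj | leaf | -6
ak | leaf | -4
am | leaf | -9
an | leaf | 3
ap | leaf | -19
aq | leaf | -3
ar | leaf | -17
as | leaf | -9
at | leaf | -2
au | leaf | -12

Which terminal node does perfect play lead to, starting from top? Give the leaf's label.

f (MIN): min(9, 11) = 9
g (MIN): min(18, -8) = -8
a (MAX): max(9, -8) = 9
h (MIN): min(16, -12, 5) = -12
j (MIN): min(9, -8) = -8
b (MAX): max(-12, -8) = -8
Left (MIN): min(9, -8) = -8
k (MIN): min(16, 4, -12) = -12
m (MIN): min(8, 5) = 5
c (MAX): max(-12, 5) = 5
n (MIN): min(16, 11, -6) = -6
p (MIN): min(-4, -9, 3) = -9
d (MAX): max(-6, -9) = -6
q (MIN): min(-19, -3, -17) = -19
r (MIN): min(-9, -2, -12) = -12
e (MAX): max(-19, -12) = -12
Mid (MIN): min(5, -6, -12) = -12
top (MAX): max(-8, -12) = -8
At top, MAX picks Left (highest: -8).
At Left, MIN picks b (lowest: -8).
At b, MAX picks j (highest: -8).
At j, MIN picks aa (lowest: -8).
Terminal value -8.

aa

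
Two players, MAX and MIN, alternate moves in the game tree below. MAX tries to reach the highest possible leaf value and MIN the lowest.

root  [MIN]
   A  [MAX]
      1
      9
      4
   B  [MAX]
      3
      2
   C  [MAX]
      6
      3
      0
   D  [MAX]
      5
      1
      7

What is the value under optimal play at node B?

3

B (MAX): max(3, 2) = 3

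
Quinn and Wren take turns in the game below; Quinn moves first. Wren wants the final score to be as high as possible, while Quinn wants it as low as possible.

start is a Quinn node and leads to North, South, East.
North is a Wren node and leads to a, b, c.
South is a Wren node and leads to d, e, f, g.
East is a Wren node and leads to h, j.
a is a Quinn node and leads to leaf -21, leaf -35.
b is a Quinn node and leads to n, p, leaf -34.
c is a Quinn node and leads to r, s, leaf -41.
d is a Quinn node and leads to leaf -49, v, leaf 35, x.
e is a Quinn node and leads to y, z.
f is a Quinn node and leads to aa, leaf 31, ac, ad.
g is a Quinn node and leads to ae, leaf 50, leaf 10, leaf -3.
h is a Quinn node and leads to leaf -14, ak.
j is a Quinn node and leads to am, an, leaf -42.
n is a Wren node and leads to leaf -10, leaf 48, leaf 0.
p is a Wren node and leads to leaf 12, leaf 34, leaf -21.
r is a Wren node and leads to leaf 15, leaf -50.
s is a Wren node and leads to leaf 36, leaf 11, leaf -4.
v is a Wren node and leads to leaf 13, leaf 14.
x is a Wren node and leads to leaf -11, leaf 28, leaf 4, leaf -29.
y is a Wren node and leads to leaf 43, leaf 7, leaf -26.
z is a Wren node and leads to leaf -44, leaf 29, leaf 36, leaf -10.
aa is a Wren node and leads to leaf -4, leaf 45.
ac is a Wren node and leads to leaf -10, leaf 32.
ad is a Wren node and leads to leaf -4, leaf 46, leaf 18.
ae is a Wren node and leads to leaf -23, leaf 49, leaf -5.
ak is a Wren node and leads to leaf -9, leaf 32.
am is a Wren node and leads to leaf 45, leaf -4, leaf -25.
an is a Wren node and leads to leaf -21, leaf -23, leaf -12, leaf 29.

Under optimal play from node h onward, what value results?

ak (Wren): max(-9, 32) = 32
h (Quinn): min(-14, 32) = -14

-14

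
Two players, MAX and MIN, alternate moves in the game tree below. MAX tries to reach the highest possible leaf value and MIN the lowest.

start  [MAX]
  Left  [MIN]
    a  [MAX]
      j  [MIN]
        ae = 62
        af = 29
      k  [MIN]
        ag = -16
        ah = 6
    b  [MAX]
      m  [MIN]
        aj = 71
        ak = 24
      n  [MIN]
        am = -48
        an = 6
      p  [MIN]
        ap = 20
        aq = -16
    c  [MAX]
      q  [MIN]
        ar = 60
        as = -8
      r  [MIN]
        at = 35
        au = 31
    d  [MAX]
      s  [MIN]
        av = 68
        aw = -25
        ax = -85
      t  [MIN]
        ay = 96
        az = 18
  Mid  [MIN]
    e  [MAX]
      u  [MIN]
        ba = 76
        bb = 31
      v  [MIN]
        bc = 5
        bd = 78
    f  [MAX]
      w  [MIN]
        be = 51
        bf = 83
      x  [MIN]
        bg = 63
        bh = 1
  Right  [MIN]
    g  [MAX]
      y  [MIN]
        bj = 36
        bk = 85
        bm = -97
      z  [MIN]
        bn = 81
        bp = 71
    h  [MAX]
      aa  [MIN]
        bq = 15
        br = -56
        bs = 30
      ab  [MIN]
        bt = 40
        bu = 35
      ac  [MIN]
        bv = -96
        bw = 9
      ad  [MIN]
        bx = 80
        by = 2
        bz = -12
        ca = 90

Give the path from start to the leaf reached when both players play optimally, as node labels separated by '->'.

j (MIN): min(62, 29) = 29
k (MIN): min(-16, 6) = -16
a (MAX): max(29, -16) = 29
m (MIN): min(71, 24) = 24
n (MIN): min(-48, 6) = -48
p (MIN): min(20, -16) = -16
b (MAX): max(24, -48, -16) = 24
q (MIN): min(60, -8) = -8
r (MIN): min(35, 31) = 31
c (MAX): max(-8, 31) = 31
s (MIN): min(68, -25, -85) = -85
t (MIN): min(96, 18) = 18
d (MAX): max(-85, 18) = 18
Left (MIN): min(29, 24, 31, 18) = 18
u (MIN): min(76, 31) = 31
v (MIN): min(5, 78) = 5
e (MAX): max(31, 5) = 31
w (MIN): min(51, 83) = 51
x (MIN): min(63, 1) = 1
f (MAX): max(51, 1) = 51
Mid (MIN): min(31, 51) = 31
y (MIN): min(36, 85, -97) = -97
z (MIN): min(81, 71) = 71
g (MAX): max(-97, 71) = 71
aa (MIN): min(15, -56, 30) = -56
ab (MIN): min(40, 35) = 35
ac (MIN): min(-96, 9) = -96
ad (MIN): min(80, 2, -12, 90) = -12
h (MAX): max(-56, 35, -96, -12) = 35
Right (MIN): min(71, 35) = 35
start (MAX): max(18, 31, 35) = 35
At start, MAX picks Right (highest: 35).
At Right, MIN picks h (lowest: 35).
At h, MAX picks ab (highest: 35).
At ab, MIN picks bu (lowest: 35).
Terminal value 35.

start -> Right -> h -> ab -> bu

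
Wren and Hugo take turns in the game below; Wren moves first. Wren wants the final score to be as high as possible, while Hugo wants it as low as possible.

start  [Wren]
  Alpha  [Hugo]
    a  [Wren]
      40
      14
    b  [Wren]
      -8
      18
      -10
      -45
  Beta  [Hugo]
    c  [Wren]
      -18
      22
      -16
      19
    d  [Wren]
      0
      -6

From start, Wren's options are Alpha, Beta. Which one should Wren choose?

Alpha

a (Wren): max(40, 14) = 40
b (Wren): max(-8, 18, -10, -45) = 18
Alpha (Hugo): min(40, 18) = 18
c (Wren): max(-18, 22, -16, 19) = 22
d (Wren): max(0, -6) = 0
Beta (Hugo): min(22, 0) = 0
start (Wren): max(18, 0) = 18
Wren at start wants the highest of {Alpha=18, Beta=0}, so chooses Alpha.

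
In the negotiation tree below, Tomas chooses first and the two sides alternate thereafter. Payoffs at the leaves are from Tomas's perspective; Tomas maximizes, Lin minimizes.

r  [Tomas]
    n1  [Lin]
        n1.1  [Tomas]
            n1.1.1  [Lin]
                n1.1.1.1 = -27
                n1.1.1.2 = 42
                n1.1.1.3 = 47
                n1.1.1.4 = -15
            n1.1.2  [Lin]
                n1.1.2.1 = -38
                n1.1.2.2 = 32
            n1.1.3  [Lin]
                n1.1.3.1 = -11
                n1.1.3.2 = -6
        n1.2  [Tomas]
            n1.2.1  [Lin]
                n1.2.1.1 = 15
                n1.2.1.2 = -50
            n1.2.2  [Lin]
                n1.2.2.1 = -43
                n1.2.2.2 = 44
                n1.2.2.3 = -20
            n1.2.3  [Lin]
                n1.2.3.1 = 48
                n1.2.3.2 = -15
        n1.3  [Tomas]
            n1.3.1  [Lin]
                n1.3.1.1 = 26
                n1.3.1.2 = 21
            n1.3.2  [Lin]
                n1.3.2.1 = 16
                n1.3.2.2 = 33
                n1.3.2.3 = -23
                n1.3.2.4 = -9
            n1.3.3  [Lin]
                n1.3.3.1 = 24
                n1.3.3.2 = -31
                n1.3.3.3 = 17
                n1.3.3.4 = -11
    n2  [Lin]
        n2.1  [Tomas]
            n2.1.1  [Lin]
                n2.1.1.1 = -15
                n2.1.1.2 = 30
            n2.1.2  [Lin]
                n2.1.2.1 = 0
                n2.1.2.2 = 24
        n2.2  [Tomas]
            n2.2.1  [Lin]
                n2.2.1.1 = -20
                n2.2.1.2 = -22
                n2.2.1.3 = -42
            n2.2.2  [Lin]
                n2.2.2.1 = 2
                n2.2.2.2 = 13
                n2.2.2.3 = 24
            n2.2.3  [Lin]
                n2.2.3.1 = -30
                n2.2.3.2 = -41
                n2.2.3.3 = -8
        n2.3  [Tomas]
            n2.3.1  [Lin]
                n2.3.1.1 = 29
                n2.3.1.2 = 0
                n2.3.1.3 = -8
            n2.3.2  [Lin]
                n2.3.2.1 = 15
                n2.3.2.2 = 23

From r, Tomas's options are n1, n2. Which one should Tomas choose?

n2

n1.1.1 (Lin): min(-27, 42, 47, -15) = -27
n1.1.2 (Lin): min(-38, 32) = -38
n1.1.3 (Lin): min(-11, -6) = -11
n1.1 (Tomas): max(-27, -38, -11) = -11
n1.2.1 (Lin): min(15, -50) = -50
n1.2.2 (Lin): min(-43, 44, -20) = -43
n1.2.3 (Lin): min(48, -15) = -15
n1.2 (Tomas): max(-50, -43, -15) = -15
n1.3.1 (Lin): min(26, 21) = 21
n1.3.2 (Lin): min(16, 33, -23, -9) = -23
n1.3.3 (Lin): min(24, -31, 17, -11) = -31
n1.3 (Tomas): max(21, -23, -31) = 21
n1 (Lin): min(-11, -15, 21) = -15
n2.1.1 (Lin): min(-15, 30) = -15
n2.1.2 (Lin): min(0, 24) = 0
n2.1 (Tomas): max(-15, 0) = 0
n2.2.1 (Lin): min(-20, -22, -42) = -42
n2.2.2 (Lin): min(2, 13, 24) = 2
n2.2.3 (Lin): min(-30, -41, -8) = -41
n2.2 (Tomas): max(-42, 2, -41) = 2
n2.3.1 (Lin): min(29, 0, -8) = -8
n2.3.2 (Lin): min(15, 23) = 15
n2.3 (Tomas): max(-8, 15) = 15
n2 (Lin): min(0, 2, 15) = 0
r (Tomas): max(-15, 0) = 0
Tomas at r wants the highest of {n1=-15, n2=0}, so chooses n2.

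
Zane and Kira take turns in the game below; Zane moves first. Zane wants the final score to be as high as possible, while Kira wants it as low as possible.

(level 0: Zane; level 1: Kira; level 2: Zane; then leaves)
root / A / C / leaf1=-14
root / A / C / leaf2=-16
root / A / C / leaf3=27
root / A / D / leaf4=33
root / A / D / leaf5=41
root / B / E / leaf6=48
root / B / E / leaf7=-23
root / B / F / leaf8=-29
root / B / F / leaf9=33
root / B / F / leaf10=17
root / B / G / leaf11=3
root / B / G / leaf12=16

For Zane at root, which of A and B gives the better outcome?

A

C (Zane): max(-14, -16, 27) = 27
D (Zane): max(33, 41) = 41
A (Kira): min(27, 41) = 27
E (Zane): max(48, -23) = 48
F (Zane): max(-29, 33, 17) = 33
G (Zane): max(3, 16) = 16
B (Kira): min(48, 33, 16) = 16
Zane prefers the higher value; A=27, B=16. A is better since 27 > 16.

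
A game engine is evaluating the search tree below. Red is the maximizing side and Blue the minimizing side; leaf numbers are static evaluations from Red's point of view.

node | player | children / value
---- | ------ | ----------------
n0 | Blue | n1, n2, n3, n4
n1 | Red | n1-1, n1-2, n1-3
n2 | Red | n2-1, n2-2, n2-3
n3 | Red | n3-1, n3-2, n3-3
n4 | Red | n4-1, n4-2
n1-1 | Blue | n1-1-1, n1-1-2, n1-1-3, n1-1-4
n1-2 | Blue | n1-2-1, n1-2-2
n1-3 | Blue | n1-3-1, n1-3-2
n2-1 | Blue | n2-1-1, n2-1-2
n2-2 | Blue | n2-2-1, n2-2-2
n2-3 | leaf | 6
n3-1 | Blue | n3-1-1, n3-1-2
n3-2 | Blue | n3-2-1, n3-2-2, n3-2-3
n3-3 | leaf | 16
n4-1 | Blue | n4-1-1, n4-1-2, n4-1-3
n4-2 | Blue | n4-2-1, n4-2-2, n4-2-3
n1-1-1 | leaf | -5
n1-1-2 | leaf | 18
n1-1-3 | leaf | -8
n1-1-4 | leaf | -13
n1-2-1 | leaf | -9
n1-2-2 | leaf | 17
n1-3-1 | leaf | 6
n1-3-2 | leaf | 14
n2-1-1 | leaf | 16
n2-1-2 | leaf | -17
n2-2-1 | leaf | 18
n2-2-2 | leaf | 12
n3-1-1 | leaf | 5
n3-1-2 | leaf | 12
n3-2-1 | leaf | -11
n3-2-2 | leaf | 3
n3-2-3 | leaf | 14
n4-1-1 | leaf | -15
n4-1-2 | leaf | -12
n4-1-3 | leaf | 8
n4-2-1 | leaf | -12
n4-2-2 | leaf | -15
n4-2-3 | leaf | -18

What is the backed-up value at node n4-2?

-18

n4-2 (Blue): min(-12, -15, -18) = -18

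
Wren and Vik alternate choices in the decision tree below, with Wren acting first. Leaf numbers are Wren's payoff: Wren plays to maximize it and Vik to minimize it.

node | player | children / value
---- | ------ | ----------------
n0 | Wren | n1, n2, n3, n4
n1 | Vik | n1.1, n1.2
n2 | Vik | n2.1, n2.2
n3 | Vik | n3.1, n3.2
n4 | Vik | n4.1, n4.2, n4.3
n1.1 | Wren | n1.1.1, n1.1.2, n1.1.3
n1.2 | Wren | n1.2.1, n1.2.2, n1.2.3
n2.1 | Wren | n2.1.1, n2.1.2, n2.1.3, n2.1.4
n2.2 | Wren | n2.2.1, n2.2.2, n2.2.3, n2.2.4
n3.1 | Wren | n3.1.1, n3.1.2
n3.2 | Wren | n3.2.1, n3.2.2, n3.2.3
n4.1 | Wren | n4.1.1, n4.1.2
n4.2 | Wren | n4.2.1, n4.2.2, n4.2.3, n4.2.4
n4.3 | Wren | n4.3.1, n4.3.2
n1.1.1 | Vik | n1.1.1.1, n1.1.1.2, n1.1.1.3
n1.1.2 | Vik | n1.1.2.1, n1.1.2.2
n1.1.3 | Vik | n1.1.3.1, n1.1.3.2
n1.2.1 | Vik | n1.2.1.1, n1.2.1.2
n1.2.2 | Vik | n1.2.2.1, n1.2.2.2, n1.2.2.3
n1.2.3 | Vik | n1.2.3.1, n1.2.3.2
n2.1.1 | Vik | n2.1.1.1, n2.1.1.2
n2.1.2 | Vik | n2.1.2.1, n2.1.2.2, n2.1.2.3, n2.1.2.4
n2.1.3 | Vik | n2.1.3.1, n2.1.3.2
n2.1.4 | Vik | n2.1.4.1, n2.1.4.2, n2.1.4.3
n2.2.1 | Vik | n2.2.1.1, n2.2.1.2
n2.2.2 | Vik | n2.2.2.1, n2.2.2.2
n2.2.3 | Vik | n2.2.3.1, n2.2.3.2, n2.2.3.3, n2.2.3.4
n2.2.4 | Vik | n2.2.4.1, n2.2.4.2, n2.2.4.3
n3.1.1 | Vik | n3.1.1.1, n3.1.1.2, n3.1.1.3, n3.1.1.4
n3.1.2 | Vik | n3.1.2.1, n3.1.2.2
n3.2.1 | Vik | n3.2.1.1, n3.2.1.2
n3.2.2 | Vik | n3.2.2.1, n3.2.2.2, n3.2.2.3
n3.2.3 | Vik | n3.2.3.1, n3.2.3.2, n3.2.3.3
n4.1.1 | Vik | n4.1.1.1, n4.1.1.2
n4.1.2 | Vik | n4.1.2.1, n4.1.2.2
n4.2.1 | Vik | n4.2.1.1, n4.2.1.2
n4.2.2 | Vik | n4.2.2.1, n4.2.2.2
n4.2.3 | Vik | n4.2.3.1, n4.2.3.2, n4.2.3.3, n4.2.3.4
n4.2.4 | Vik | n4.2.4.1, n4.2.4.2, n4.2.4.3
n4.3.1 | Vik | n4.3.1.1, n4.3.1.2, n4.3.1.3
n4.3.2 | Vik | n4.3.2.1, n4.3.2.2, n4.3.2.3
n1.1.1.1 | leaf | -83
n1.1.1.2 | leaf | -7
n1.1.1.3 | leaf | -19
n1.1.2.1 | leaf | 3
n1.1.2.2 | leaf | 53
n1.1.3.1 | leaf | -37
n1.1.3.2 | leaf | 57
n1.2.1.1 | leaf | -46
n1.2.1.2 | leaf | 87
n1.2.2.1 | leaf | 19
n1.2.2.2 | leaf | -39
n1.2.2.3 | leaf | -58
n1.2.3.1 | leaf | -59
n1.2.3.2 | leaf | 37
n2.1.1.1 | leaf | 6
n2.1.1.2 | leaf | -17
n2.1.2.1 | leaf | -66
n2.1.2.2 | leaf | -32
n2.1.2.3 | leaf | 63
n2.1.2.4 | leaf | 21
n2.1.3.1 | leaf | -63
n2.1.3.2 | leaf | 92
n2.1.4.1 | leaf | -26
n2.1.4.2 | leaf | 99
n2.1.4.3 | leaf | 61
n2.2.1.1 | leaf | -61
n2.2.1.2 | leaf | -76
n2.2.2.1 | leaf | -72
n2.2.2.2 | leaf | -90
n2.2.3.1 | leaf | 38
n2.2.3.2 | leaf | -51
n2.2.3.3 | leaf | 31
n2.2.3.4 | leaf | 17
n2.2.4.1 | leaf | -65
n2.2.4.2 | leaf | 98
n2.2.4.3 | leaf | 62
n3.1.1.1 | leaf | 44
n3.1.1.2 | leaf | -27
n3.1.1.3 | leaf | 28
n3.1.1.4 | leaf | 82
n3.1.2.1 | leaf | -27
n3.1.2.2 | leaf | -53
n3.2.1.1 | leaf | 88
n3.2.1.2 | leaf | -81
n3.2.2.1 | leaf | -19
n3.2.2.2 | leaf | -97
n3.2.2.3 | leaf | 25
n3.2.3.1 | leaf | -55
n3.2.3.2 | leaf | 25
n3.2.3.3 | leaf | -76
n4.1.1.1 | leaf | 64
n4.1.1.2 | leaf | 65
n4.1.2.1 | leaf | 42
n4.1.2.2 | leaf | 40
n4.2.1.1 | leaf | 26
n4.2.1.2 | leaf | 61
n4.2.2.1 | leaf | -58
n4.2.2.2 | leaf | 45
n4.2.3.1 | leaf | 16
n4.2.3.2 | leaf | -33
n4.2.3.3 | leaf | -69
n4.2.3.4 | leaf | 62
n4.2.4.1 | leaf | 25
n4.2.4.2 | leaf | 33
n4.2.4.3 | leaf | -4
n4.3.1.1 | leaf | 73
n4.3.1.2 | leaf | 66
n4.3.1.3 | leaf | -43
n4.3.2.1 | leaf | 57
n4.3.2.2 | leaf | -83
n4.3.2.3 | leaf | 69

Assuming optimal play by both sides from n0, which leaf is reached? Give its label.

n1.1.1 (Vik): min(-83, -7, -19) = -83
n1.1.2 (Vik): min(3, 53) = 3
n1.1.3 (Vik): min(-37, 57) = -37
n1.1 (Wren): max(-83, 3, -37) = 3
n1.2.1 (Vik): min(-46, 87) = -46
n1.2.2 (Vik): min(19, -39, -58) = -58
n1.2.3 (Vik): min(-59, 37) = -59
n1.2 (Wren): max(-46, -58, -59) = -46
n1 (Vik): min(3, -46) = -46
n2.1.1 (Vik): min(6, -17) = -17
n2.1.2 (Vik): min(-66, -32, 63, 21) = -66
n2.1.3 (Vik): min(-63, 92) = -63
n2.1.4 (Vik): min(-26, 99, 61) = -26
n2.1 (Wren): max(-17, -66, -63, -26) = -17
n2.2.1 (Vik): min(-61, -76) = -76
n2.2.2 (Vik): min(-72, -90) = -90
n2.2.3 (Vik): min(38, -51, 31, 17) = -51
n2.2.4 (Vik): min(-65, 98, 62) = -65
n2.2 (Wren): max(-76, -90, -51, -65) = -51
n2 (Vik): min(-17, -51) = -51
n3.1.1 (Vik): min(44, -27, 28, 82) = -27
n3.1.2 (Vik): min(-27, -53) = -53
n3.1 (Wren): max(-27, -53) = -27
n3.2.1 (Vik): min(88, -81) = -81
n3.2.2 (Vik): min(-19, -97, 25) = -97
n3.2.3 (Vik): min(-55, 25, -76) = -76
n3.2 (Wren): max(-81, -97, -76) = -76
n3 (Vik): min(-27, -76) = -76
n4.1.1 (Vik): min(64, 65) = 64
n4.1.2 (Vik): min(42, 40) = 40
n4.1 (Wren): max(64, 40) = 64
n4.2.1 (Vik): min(26, 61) = 26
n4.2.2 (Vik): min(-58, 45) = -58
n4.2.3 (Vik): min(16, -33, -69, 62) = -69
n4.2.4 (Vik): min(25, 33, -4) = -4
n4.2 (Wren): max(26, -58, -69, -4) = 26
n4.3.1 (Vik): min(73, 66, -43) = -43
n4.3.2 (Vik): min(57, -83, 69) = -83
n4.3 (Wren): max(-43, -83) = -43
n4 (Vik): min(64, 26, -43) = -43
n0 (Wren): max(-46, -51, -76, -43) = -43
At n0, Wren picks n4 (highest: -43).
At n4, Vik picks n4.3 (lowest: -43).
At n4.3, Wren picks n4.3.1 (highest: -43).
At n4.3.1, Vik picks n4.3.1.3 (lowest: -43).
Terminal value -43.

n4.3.1.3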